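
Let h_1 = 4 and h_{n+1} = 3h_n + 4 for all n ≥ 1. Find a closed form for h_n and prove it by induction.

Claim: h_n = 2·3^n − 2.

Base case: h_1 = 4, and 2·3^1 − 2 = 6 − 2 = 4.
Assume h_r = 2·3^r − 2 for some r ≥ 1.
Then h_{r+1} = 3h_r + 4 = 3·(2·3^r − 2) + 4 = 6·3^r − 6 + 4 = 2·3^{r+1} − 2.
So the formula holds for r+1, and by induction h_n = 2·3^n − 2 for all n ≥ 1.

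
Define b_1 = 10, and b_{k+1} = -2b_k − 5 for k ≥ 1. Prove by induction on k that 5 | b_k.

Base case: b_1 = 10 = 5·2, so 5 | b_1.
Assume 5 | b_r, so b_r = 5t for some integer t.
Then b_{r+1} = -2b_r − 5 = -2·(5t) − 5 = 5(-2t − 1), so 5 | b_{r+1}.
By induction, 5 | b_k for all k ≥ 1.

5 | b_k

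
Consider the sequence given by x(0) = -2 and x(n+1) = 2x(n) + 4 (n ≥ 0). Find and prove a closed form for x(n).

Claim: x(n) = 2^{n+1} − 4.

Base case: x(0) = -2, and 2^{0+1} − 4 = 2 − 4 = -2.
Assume x(j) = 2^{j+1} − 4 for some j ≥ 0.
Then x(j+1) = 2x(j) + 4 = 2·(2^{j+1} − 4) + 4 = 2^{j+2} − 8 + 4 = 2^{j+2} − 4.
By induction, x(n) = 2^{n+1} − 4 for all n ≥ 0.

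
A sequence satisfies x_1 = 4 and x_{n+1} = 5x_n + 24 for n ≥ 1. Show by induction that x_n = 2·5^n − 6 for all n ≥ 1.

Base case: x_1 = 4, and 2·5^1 − 6 = 10 − 6 = 4.
Assume x_r = 2·5^r − 6 for some r ≥ 1.
Then x_{r+1} = 5x_r + 24 = 5·(2·5^r − 6) + 24 = 10·5^r − 30 + 24 = 2·5^{r+1} − 6.
Hence x_n = 2·5^n − 6 for every n ≥ 1, by induction.

x_n = 2·5^n − 6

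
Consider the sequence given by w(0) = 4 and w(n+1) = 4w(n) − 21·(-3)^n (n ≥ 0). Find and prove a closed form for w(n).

Claim: w(n) = 4^n + 3·(-3)^n.

Base case: w(0) = 4, and 4^0 + 3·(-3)^0 = 1 + 3 = 4.
Assume w(m) = 4^m + 3·(-3)^m for some m ≥ 0.
Then w(m+1) = 4w(m) − 21·(-3)^m = 4·(4^m + 3·(-3)^m) − 21·(-3)^m = 4^{m+1} + 12·(-3)^m − 21·(-3)^m = 4^{m+1} − 9·(-3)^m = 4^{m+1} + 3·(-3)^{m+1}.
This completes the inductive step, so w(n) = 4^n + 3·(-3)^n for all n ≥ 0.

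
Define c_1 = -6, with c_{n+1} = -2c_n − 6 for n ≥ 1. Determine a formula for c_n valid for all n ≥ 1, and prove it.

Claim: c_n = 2·(-2)^n − 2.

Base case: c_1 = -6, and 2·(-2)^1 − 2 = -4 − 2 = -6.
Assume c_k = 2·(-2)^k − 2 for some k ≥ 1.
Then c_{k+1} = -2c_k − 6 = -2·(2·(-2)^k − 2) − 6 = -4·(-2)^k + 4 − 6 = 2·(-2)^{k+1} − 2.
This completes the inductive step, so c_n = 2·(-2)^n − 2 for all n ≥ 1.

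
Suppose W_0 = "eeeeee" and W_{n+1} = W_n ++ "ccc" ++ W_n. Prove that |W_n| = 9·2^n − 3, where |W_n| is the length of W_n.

Base case: |W_0| = 6, and 9·2^0 − 3 = 6.
Assume |W_m| = 9·2^m − 3.
Then |W_{m+1}| = |W_m| + 3 + |W_m| = 2|W_m| + 3 = 2(9·2^m − 3) + 3 = 9·2^{m+1} − 6 + 3 = 9·2^{m+1} − 3.
So the formula holds for m+1, and by induction |W_n| = 9·2^n − 3 for all n ≥ 0.

|W_n| = 9·2^n − 3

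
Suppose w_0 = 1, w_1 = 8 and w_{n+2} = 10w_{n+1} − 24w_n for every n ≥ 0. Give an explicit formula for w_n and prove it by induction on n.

Claim: w_n = -4^n + 2·6^n.

Base cases: w_0 = 1 and -4^0 + 2·6^0 = 1; w_1 = 8 and -4^1 + 2·6^1 = 8.
Assume w_i = -4^i + 2·6^i for all 0 ≤ i ≤ j, where j ≥ 1.
Then w_{j+1} = 10w_j − 24w_{j−1} = 10·(-4^j + 2·6^j) − 24·(-4^{j−1} + 2·6^{j−1}) = -(10·4 − 24)4^{j−1} + 2·(10·6 − 24)6^{j−1} = -16·4^{j−1} + 72·6^{j−1} = -4^{j+1} + 2·6^{j+1}.
By strong induction, w_n = -4^n + 2·6^n for all n ≥ 0.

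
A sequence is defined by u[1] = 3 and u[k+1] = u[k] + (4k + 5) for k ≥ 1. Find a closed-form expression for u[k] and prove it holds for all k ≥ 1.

Claim: u[k] = 2k^2 + 3k − 2.

Base case: u[1] = 3, and 2·1^2 + 3·1 − 2 = 3.
Assume u[j] = 2j^2 + 3j − 2.
Then u[j+1] = u[j] + (4j + 5) = (2j^2 + 3j − 2) + (4j + 5) = 2j^2 + 7j + 3,
and 2·(j+1)^2 + 3·(j+1) − 2 = 2j^2 + 7j + 3.
By induction, u[k] = 2k^2 + 3k − 2 for all k ≥ 1.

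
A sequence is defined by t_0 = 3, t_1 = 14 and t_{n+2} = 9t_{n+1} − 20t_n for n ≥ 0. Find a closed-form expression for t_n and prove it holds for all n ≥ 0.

Claim: t_n = 2·5^n + 4^n.

Base cases: t_0 = 3 and 2·5^0 + 4^0 = 3; t_1 = 14 and 2·5^1 + 4^1 = 14.
Assume t_i = 2·5^i + 4^i for all 0 ≤ i ≤ j, where j ≥ 1.
Then t_{j+1} = 9t_j − 20t_{j−1} = 9·(2·5^j + 4^j) − 20·(2·5^{j−1} + 4^{j−1}) = 2·(9·5 − 20)5^{j−1} + (9·4 − 20)4^{j−1} = 50·5^{j−1} + 16·4^{j−1} = 2·5^{j+1} + 4^{j+1}.
So the formula holds for j+1, and by strong induction t_n = 2·5^n + 4^n for all n ≥ 0.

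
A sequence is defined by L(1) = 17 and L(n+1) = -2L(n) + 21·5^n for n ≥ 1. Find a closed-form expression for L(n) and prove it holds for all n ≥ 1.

Claim: L(n) = -(-2)^n + 3·5^n.

Base case: L(1) = 17, and -(-2)^1 + 3·5^1 = 2 + 15 = 17.
Assume L(j) = -(-2)^j + 3·5^j for some j ≥ 1.
Then L(j+1) = -2L(j) + 21·5^j = -2·(-(-2)^j + 3·5^j) + 21·5^j = -(-2)^{j+1} − 6·5^j + 21·5^j = -(-2)^{j+1} + 15·5^j = -(-2)^{j+1} + 3·5^{j+1}.
By induction, L(n) = -(-2)^n + 3·5^n for all n ≥ 1.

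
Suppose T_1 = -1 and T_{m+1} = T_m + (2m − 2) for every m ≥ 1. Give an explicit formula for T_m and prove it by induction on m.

Claim: T_m = m^2 − 3m + 1.

Base case: T_1 = -1, and 1^2 − 3·1 + 1 = -1.
Assume T_r = r^2 − 3r + 1.
Then T_{r+1} = T_r + (2r − 2) = (r^2 − 3r + 1) + (2r − 2) = r^2 − r − 1,
and (r+1)^2 − 3·(r+1) + 1 = r^2 − r − 1.
By induction, T_m = m^2 − 3m + 1 for all m ≥ 1.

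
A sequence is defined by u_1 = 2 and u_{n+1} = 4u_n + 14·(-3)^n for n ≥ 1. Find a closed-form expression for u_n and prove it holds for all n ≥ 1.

Claim: u_n = -4^n − 2·(-3)^n.

Base case: u_1 = 2, and -4^1 − 2·(-3)^1 = -4 + 6 = 2.
Assume u_r = -4^r − 2·(-3)^r for some r ≥ 1.
Then u_{r+1} = 4u_r + 14·(-3)^r = 4·(-4^r − 2·(-3)^r) + 14·(-3)^r = -4^{r+1} − 8·(-3)^r + 14·(-3)^r = -4^{r+1} + 6·(-3)^r = -4^{r+1} − 2·(-3)^{r+1}.
So the formula holds for r+1, and by induction u_n = -4^n − 2·(-3)^n for all n ≥ 1.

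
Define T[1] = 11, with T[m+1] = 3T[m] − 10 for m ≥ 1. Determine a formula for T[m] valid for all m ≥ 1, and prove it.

Claim: T[m] = 2·3^m + 5.

Base case: T[1] = 11, and 2·3^1 + 5 = 6 + 5 = 11.
Assume T[j] = 2·3^j + 5 for some j ≥ 1.
Then T[j+1] = 3T[j] − 10 = 3·(2·3^j + 5) − 10 = 6·3^j + 15 − 10 = 2·3^{j+1} + 5.
So the formula holds for j+1, and by induction T[m] = 2·3^m + 5 for all m ≥ 1.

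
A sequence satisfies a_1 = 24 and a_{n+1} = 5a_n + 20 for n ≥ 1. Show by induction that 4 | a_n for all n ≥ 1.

Base case: a_1 = 24 = 4·6, so 4 | a_1.
Assume 4 | a_r, so a_r = 4t for some integer t.
Then a_{r+1} = 5a_r + 20 = 5·(4t) + 20 = 4(5t + 5), so 4 | a_{r+1}.
So the property holds for r+1, and by induction 4 | a_n for all n ≥ 1.

4 | a_n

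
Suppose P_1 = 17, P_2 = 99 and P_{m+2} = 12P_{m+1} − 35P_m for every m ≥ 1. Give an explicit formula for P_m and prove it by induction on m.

Claim: P_m = 7^m + 2·5^m.

Base cases: P_1 = 17 and 7^1 + 2·5^1 = 17; P_2 = 99 and 7^2 + 2·5^2 = 99.
Assume P_i = 7^i + 2·5^i for all 1 ≤ i ≤ j, where j ≥ 2.
Then P_{j+1} = 12P_j − 35P_{j−1} = 12·(7^j + 2·5^j) − 35·(7^{j−1} + 2·5^{j−1}) = (12·7 − 35)7^{j−1} + 2·(12·5 − 35)5^{j−1} = 49·7^{j−1} + 50·5^{j−1} = 7^{j+1} + 2·5^{j+1}.
By strong induction, P_m = 7^m + 2·5^m for all m ≥ 1.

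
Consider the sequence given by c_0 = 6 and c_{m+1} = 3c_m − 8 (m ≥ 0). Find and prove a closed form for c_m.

Claim: c_m = 2·3^m + 4.

Base case: c_0 = 6, and 2·3^0 + 4 = 2 + 4 = 6.
Assume c_k = 2·3^k + 4 for some k ≥ 0.
Then c_{k+1} = 3c_k − 8 = 3·(2·3^k + 4) − 8 = 6·3^k + 12 − 8 = 2·3^{k+1} + 4.
By induction, c_m = 2·3^m + 4 for all m ≥ 0.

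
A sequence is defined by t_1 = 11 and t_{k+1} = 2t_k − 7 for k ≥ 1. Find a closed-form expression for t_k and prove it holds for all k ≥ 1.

Claim: t_k = 2^{k+1} + 7.

Base case: t_1 = 11, and 2^{1+1} + 7 = 4 + 7 = 11.
Assume t_m = 2^{m+1} + 7 for some m ≥ 1.
Then t_{m+1} = 2t_m − 7 = 2·(2^{m+1} + 7) − 7 = 2^{m+2} + 14 − 7 = 2^{m+2} + 7.
By induction, t_k = 2^{k+1} + 7 for all k ≥ 1.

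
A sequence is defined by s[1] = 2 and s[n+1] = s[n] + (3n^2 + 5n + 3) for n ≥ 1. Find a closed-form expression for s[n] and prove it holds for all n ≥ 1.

Claim: s[n] = n^3 + n^2 + n − 1.

Base case: s[1] = 2, and 1^3 + 1^2 + 1 − 1 = 2.
Assume s[m] = m^3 + m^2 + m − 1.
Then s[m+1] = s[m] + (3m^2 + 5m + 3) = (m^3 + m^2 + m − 1) + (3m^2 + 5m + 3) = m^3 + 4m^2 + 6m + 2,
and (m+1)^3 + (m+1)^2 + (m+1) − 1 = m^3 + 4m^2 + 6m + 2.
Hence s[n] = n^3 + n^2 + n − 1 for every n ≥ 1, by induction.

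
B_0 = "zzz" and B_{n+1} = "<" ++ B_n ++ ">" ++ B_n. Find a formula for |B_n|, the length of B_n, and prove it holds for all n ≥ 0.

Claim: |B_n| = 5·2^n − 2.

Base case: |B_0| = 3, and 5·2^0 − 2 = 3.
Assume |B_m| = 5·2^m − 2.
Then |B_{m+1}| = 1 + |B_m| + 1 + |B_m| = 2|B_m| + 2 = 2(5·2^m − 2) + 2 = 5·2^{m+1} − 4 + 2 = 5·2^{m+1} − 2.
Hence |B_n| = 5·2^n − 2 for every n ≥ 0, by induction.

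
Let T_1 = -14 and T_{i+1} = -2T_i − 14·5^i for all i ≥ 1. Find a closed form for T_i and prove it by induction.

Claim: T_i = 2·(-2)^i − 2·5^i.

Base case: T_1 = -14, and 2·(-2)^1 − 2·5^1 = -4 − 10 = -14.
Assume T_r = 2·(-2)^r − 2·5^r for some r ≥ 1.
Then T_{r+1} = -2T_r − 14·5^r = -2·(2·(-2)^r − 2·5^r) − 14·5^r = 2·(-2)^{r+1} + 4·5^r − 14·5^r = 2·(-2)^{r+1} − 10·5^r = 2·(-2)^{r+1} − 2·5^{r+1}.
This completes the inductive step, so T_i = 2·(-2)^i − 2·5^i for all i ≥ 1.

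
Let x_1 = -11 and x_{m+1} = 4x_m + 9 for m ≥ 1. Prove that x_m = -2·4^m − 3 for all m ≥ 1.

Base case: x_1 = -11, and -2·4^1 − 3 = -8 − 3 = -11.
Assume x_j = -2·4^j − 3 for some j ≥ 1.
Then x_{j+1} = 4x_j + 9 = 4·(-2·4^j − 3) + 9 = -8·4^j − 12 + 9 = -2·4^{j+1} − 3.
By induction, x_m = -2·4^m − 3 for all m ≥ 1.

x_m = -2·4^m − 3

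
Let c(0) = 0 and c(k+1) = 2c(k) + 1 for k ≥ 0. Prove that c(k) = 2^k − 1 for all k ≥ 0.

Base case: c(0) = 0, and 2^0 − 1 = 1 − 1 = 0.
Assume c(r) = 2^r − 1 for some r ≥ 0.
Then c(r+1) = 2c(r) + 1 = 2·(2^r − 1) + 1 = 2^{r+1} − 2 + 1 = 2^{r+1} − 1.
Hence c(k) = 2^k − 1 for every k ≥ 0, by induction.

c(k) = 2^k − 1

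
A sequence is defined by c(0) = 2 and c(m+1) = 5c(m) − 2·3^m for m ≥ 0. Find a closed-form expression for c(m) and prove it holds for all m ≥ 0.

Claim: c(m) = 5^m + 3^m.

Base case: c(0) = 2, and 5^0 + 3^0 = 1 + 1 = 2.
Assume c(k) = 5^k + 3^k for some k ≥ 0.
Then c(k+1) = 5c(k) − 2·3^k = 5·(5^k + 3^k) − 2·3^k = 5^{k+1} + 5·3^k − 2·3^k = 5^{k+1} + 3·3^k = 5^{k+1} + 3^{k+1}.
This completes the inductive step, so c(m) = 5^m + 3^m for all m ≥ 0.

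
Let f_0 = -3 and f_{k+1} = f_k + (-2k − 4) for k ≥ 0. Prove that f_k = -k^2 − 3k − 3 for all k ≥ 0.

Base case: f_0 = -3, and -0^2 − 3·0 − 3 = -3.
Assume f_r = -r^2 − 3r − 3.
Then f_{r+1} = f_r + (-2r − 4) = (-r^2 − 3r − 3) + (-2r − 4) = -r^2 − 5r − 7,
and -(r+1)^2 − 3·(r+1) − 3 = -r^2 − 5r − 7.
By induction, f_k = -k^2 − 3k − 3 for all k ≥ 0.

f_k = -k^2 − 3k − 3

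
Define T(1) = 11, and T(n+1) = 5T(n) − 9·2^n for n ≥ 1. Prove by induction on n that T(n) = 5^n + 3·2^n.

Base case: T(1) = 11, and 5^1 + 3·2^1 = 5 + 6 = 11.
Assume T(k) = 5^k + 3·2^k for some k ≥ 1.
Then T(k+1) = 5T(k) − 9·2^k = 5·(5^k + 3·2^k) − 9·2^k = 5^{k+1} + 15·2^k − 9·2^k = 5^{k+1} + 6·2^k = 5^{k+1} + 3·2^{k+1}.
So the formula holds for k+1, and by induction T(n) = 5^n + 3·2^n for all n ≥ 1.

T(n) = 5^n + 3·2^n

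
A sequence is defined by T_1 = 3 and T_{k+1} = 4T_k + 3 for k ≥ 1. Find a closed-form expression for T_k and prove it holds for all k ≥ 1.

Claim: T_k = 4^k − 1.

Base case: T_1 = 3, and 4^1 − 1 = 4 − 1 = 3.
Assume T_r = 4^r − 1 for some r ≥ 1.
Then T_{r+1} = 4T_r + 3 = 4·(4^r − 1) + 3 = 4^{r+1} − 4 + 3 = 4^{r+1} − 1.
Hence T_k = 4^k − 1 for every k ≥ 1, by induction.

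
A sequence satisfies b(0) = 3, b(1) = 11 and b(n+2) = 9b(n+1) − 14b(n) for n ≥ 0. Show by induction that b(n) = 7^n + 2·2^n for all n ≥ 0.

Base cases: b(0) = 3 and 7^0 + 2·2^0 = 3; b(1) = 11 and 7^1 + 2·2^1 = 11.
Assume b(j) = 7^j + 2·2^j for all 0 ≤ j ≤ r, where r ≥ 1.
Then b(r+1) = 9b(r) − 14b(r−1) = 9·(7^r + 2·2^r) − 14·(7^{r−1} + 2·2^{r−1}) = (9·7 − 14)7^{r−1} + 2·(9·2 − 14)2^{r−1} = 49·7^{r−1} + 8·2^{r−1} = 7^{r+1} + 2·2^{r+1}.
This completes the inductive step, so b(n) = 7^n + 2·2^n for all n ≥ 0.

b(n) = 7^n + 2·2^n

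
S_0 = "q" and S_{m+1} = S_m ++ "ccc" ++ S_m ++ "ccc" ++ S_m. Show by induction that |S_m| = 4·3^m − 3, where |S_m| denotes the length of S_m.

Base case: |S_0| = 1, and 4·3^0 − 3 = 1.
Assume |S_k| = 4·3^k − 3.
Then |S_{k+1}| = 3|S_k| + 6 = 3(4·3^k − 3) + 6 = 4·3^{k+1} − 9 + 6 = 4·3^{k+1} − 3.
Hence |S_m| = 4·3^m − 3 for every m ≥ 0, by induction.

|S_m| = 4·3^m − 3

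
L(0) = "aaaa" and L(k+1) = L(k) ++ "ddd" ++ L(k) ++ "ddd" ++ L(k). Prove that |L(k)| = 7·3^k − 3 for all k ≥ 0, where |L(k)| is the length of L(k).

Base case: |L(0)| = 4, and 7·3^0 − 3 = 4.
Assume |L(r)| = 7·3^r − 3.
Then |L(r+1)| = 3|L(r)| + 6 = 3(7·3^r − 3) + 6 = 7·3^{r+1} − 9 + 6 = 7·3^{r+1} − 3.
By induction, |L(k)| = 7·3^k − 3 for all k ≥ 0.

|L(k)| = 7·3^k − 3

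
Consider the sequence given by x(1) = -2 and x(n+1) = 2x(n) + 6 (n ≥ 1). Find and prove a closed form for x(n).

Claim: x(n) = 2^{n+1} − 6.

Base case: x(1) = -2, and 2^{1+1} − 6 = 4 − 6 = -2.
Assume x(k) = 2^{k+1} − 6 for some k ≥ 1.
Then x(k+1) = 2x(k) + 6 = 2·(2^{k+1} − 6) + 6 = 2^{k+2} − 12 + 6 = 2^{k+2} − 6.
Hence x(n) = 2^{n+1} − 6 for every n ≥ 1, by induction.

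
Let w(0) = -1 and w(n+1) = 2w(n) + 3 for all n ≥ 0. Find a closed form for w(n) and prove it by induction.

Claim: w(n) = 2^{n+1} − 3.

Base case: w(0) = -1, and 2^{0+1} − 3 = 2 − 3 = -1.
Assume w(k) = 2^{k+1} − 3 for some k ≥ 0.
Then w(k+1) = 2w(k) + 3 = 2·(2^{k+1} − 3) + 3 = 2^{k+2} − 6 + 3 = 2^{k+2} − 3.
So the formula holds for k+1, and by induction w(n) = 2^{n+1} − 3 for all n ≥ 0.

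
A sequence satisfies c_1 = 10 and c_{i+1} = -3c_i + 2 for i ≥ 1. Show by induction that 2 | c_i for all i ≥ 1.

Base case: c_1 = 10 = 2·5, so 2 | c_1.
Assume 2 | c_k, so c_k = 2t for some integer t.
Then c_{k+1} = -3c_k + 2 = -3·(2t) + 2 = 2(-3t + 1), so 2 | c_{k+1}.
By induction, 2 | c_i for all i ≥ 1.

2 | c_i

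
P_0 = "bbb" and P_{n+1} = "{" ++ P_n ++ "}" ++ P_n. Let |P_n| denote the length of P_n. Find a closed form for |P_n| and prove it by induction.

Claim: |P_n| = 5·2^n − 2.

Base case: |P_0| = 3, and 5·2^0 − 2 = 3.
Assume |P_r| = 5·2^r − 2.
Then |P_{r+1}| = 1 + |P_r| + 1 + |P_r| = 2|P_r| + 2 = 2(5·2^r − 2) + 2 = 5·2^{r+1} − 4 + 2 = 5·2^{r+1} − 2.
This completes the inductive step, so |P_n| = 5·2^n − 2 for all n ≥ 0.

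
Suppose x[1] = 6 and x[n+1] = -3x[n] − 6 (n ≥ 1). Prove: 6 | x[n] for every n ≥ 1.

Base case: x[1] = 6 = 6·1, so 6 | x[1].
Assume 6 | x[r], so x[r] = 6t for some integer t.
Then x[r+1] = -3x[r] − 6 = -3·(6t) − 6 = 6(-3t − 1), so 6 | x[r+1].
This completes the inductive step, so 6 | x[n] for all n ≥ 1.

6 | x[n]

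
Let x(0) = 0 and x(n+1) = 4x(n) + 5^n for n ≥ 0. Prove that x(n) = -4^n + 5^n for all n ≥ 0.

Base case: x(0) = 0, and -4^0 + 5^0 = -1 + 1 = 0.
Assume x(r) = -4^r + 5^r for some r ≥ 0.
Then x(r+1) = 4x(r) + 5^r = 4·(-4^r + 5^r) + 5^r = -4^{r+1} + 4·5^r + 5^r = -4^{r+1} + 5·5^r = -4^{r+1} + 5^{r+1}.
So the formula holds for r+1, and by induction x(n) = -4^n + 5^n for all n ≥ 0.

x(n) = -4^n + 5^n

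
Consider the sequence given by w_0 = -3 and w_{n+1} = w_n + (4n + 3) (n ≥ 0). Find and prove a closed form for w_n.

Claim: w_n = 2n^2 + n − 3.

Base case: w_0 = -3, and 2·0^2 + 0 − 3 = -3.
Assume w_r = 2r^2 + r − 3.
Then w_{r+1} = w_r + (4r + 3) = (2r^2 + r − 3) + (4r + 3) = 2r^2 + 5r,
and 2·(r+1)^2 + (r+1) − 3 = 2r^2 + 5r.
This completes the inductive step, so w_n = 2n^2 + n − 3 for all n ≥ 0.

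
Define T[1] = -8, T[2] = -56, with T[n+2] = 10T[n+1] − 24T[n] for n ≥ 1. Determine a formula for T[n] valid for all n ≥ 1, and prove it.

Claim: T[n] = 4^n − 2·6^n.

Base cases: T[1] = -8 and 4^1 − 2·6^1 = -8; T[2] = -56 and 4^2 − 2·6^2 = -56.
Assume T[j] = 4^j − 2·6^j for all 1 ≤ j ≤ k, where k ≥ 2.
Then T[k+1] = 10T[k] − 24T[k−1] = 10·(4^k − 2·6^k) − 24·(4^{k−1} − 2·6^{k−1}) = (10·4 − 24)4^{k−1} − 2·(10·6 − 24)6^{k−1} = 16·4^{k−1} − 72·6^{k−1} = 4^{k+1} − 2·6^{k+1}.
This completes the inductive step, so T[n] = 4^n − 2·6^n for all n ≥ 1.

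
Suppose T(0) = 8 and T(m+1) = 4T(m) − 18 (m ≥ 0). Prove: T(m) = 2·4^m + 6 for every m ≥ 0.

Base case: T(0) = 8, and 2·4^0 + 6 = 2 + 6 = 8.
Assume T(j) = 2·4^j + 6 for some j ≥ 0.
Then T(j+1) = 4T(j) − 18 = 4·(2·4^j + 6) − 18 = 8·4^j + 24 − 18 = 2·4^{j+1} + 6.
By induction, T(m) = 2·4^m + 6 for all m ≥ 0.

T(m) = 2·4^m + 6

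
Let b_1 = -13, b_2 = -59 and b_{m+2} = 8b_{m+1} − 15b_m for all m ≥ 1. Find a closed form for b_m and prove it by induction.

Claim: b_m = -3^m − 2·5^m.

Base cases: b_1 = -13 and -3^1 − 2·5^1 = -13; b_2 = -59 and -3^2 − 2·5^2 = -59.
Assume b_j = -3^j − 2·5^j for all 1 ≤ j ≤ k, where k ≥ 2.
Then b_{k+1} = 8b_k − 15b_{k−1} = 8·(-3^k − 2·5^k) − 15·(-3^{k−1} − 2·5^{k−1}) = -(8·3 − 15)3^{k−1} − 2·(8·5 − 15)5^{k−1} = -9·3^{k−1} − 50·5^{k−1} = -3^{k+1} − 2·5^{k+1}.
This completes the inductive step, so b_m = -3^m − 2·5^m for all m ≥ 1.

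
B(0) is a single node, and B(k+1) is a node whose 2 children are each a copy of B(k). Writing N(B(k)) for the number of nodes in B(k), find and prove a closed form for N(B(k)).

Claim: N(B(k)) = 2^{k+1} − 1.

Base case: N(B(0)) = 1, and 2^{0+1} − 1 = 1.
Assume N(B(j)) = 2^{j+1} − 1.
Then N(B(j+1)) = 1 + 2N(B(j)) = 1 + 2(2^{j+1} − 1) = 2^{j+2} − 2 + 1 = 2^{j+2} − 1.
This completes the inductive step, so N(B(k)) = 2^{k+1} − 1 for all k ≥ 0.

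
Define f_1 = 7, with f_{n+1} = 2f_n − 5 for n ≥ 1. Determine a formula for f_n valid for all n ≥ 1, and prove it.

Claim: f_n = 2^n + 5.

Base case: f_1 = 7, and 2^1 + 5 = 2 + 5 = 7.
Assume f_r = 2^r + 5 for some r ≥ 1.
Then f_{r+1} = 2f_r − 5 = 2·(2^r + 5) − 5 = 2^{r+1} + 10 − 5 = 2^{r+1} + 5.
So the formula holds for r+1, and by induction f_n = 2^n + 5 for all n ≥ 1.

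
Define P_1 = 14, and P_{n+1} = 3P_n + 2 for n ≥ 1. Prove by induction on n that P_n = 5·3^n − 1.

Base case: P_1 = 14, and 5·3^1 − 1 = 15 − 1 = 14.
Assume P_r = 5·3^r − 1 for some r ≥ 1.
Then P_{r+1} = 3P_r + 2 = 3·(5·3^r − 1) + 2 = 15·3^r − 3 + 2 = 5·3^{r+1} − 1.
So the formula holds for r+1, and by induction P_n = 5·3^n − 1 for all n ≥ 1.

P_n = 5·3^n − 1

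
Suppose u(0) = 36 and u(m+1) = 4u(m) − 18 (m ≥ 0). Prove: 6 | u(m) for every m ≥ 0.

Base case: u(0) = 36 = 6·6, so 6 | u(0).
Assume 6 | u(j), so u(j) = 6t for some integer t.
Then u(j+1) = 4u(j) − 18 = 4·(6t) − 18 = 6(4t − 3), so 6 | u(j+1).
So the property holds for j+1, and by induction 6 | u(m) for all m ≥ 0.

6 | u(m)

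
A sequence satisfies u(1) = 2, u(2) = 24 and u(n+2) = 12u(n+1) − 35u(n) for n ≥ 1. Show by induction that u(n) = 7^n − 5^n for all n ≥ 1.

Base cases: u(1) = 2 and 7^1 − 5^1 = 2; u(2) = 24 and 7^2 − 5^2 = 24.
Assume u(j) = 7^j − 5^j for all 1 ≤ j ≤ r, where r ≥ 2.
Then u(r+1) = 12u(r) − 35u(r−1) = 12·(7^r − 5^r) − 35·(7^{r−1} − 5^{r−1}) = (12·7 − 35)7^{r−1} − (12·5 − 35)5^{r−1} = 49·7^{r−1} − 25·5^{r−1} = 7^{r+1} − 5^{r+1}.
By strong induction, u(n) = 7^n − 5^n for all n ≥ 1.

u(n) = 7^n − 5^n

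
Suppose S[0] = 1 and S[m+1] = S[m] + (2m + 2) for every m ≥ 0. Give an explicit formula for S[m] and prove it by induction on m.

Claim: S[m] = m^2 + m + 1.

Base case: S[0] = 1, and 0^2 + 0 + 1 = 1.
Assume S[r] = r^2 + r + 1.
Then S[r+1] = S[r] + (2r + 2) = (r^2 + r + 1) + (2r + 2) = r^2 + 3r + 3,
and (r+1)^2 + (r+1) + 1 = r^2 + 3r + 3.
Hence S[m] = m^2 + m + 1 for every m ≥ 0, by induction.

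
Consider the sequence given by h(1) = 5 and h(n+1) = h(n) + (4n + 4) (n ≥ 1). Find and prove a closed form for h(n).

Claim: h(n) = 2n^2 + 2n + 1.

Base case: h(1) = 5, and 2·1^2 + 2·1 + 1 = 5.
Assume h(k) = 2k^2 + 2k + 1.
Then h(k+1) = h(k) + (4k + 4) = (2k^2 + 2k + 1) + (4k + 4) = 2k^2 + 6k + 5,
and 2·(k+1)^2 + 2·(k+1) + 1 = 2k^2 + 6k + 5.
Hence h(n) = 2n^2 + 2n + 1 for every n ≥ 1, by induction.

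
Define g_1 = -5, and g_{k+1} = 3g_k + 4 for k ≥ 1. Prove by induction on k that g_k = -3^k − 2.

Base case: g_1 = -5, and -3^1 − 2 = -3 − 2 = -5.
Assume g_j = -3^j − 2 for some j ≥ 1.
Then g_{j+1} = 3g_j + 4 = 3·(-3^j − 2) + 4 = -3^{j+1} − 6 + 4 = -3^{j+1} − 2.
Hence g_k = -3^k − 2 for every k ≥ 1, by induction.

g_k = -3^k − 2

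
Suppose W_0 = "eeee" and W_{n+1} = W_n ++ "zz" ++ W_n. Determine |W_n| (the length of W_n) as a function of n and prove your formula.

Claim: |W_n| = 6·2^n − 2.

Base case: |W_0| = 4, and 6·2^0 − 2 = 4.
Assume |W_m| = 6·2^m − 2.
Then |W_{m+1}| = |W_m| + 2 + |W_m| = 2|W_m| + 2 = 2(6·2^m − 2) + 2 = 6·2^{m+1} − 4 + 2 = 6·2^{m+1} − 2.
Hence |W_n| = 6·2^n − 2 for every n ≥ 0, by induction.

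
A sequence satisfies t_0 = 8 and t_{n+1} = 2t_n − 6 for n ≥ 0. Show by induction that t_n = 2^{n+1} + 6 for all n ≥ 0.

Base case: t_0 = 8, and 2^{0+1} + 6 = 2 + 6 = 8.
Assume t_k = 2^{k+1} + 6 for some k ≥ 0.
Then t_{k+1} = 2t_k − 6 = 2·(2^{k+1} + 6) − 6 = 2^{k+2} + 12 − 6 = 2^{k+2} + 6.
So the formula holds for k+1, and by induction t_n = 2^{n+1} + 6 for all n ≥ 0.

t_n = 2^{n+1} + 6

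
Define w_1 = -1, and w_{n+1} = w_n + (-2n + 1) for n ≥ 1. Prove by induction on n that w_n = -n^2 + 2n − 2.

Base case: w_1 = -1, and -1^2 + 2·1 − 2 = -1.
Assume w_r = -r^2 + 2r − 2.
Then w_{r+1} = w_r + (-2r + 1) = (-r^2 + 2r − 2) + (-2r + 1) = -r^2 − 1,
and -(r+1)^2 + 2·(r+1) − 2 = -r^2 − 1.
By induction, w_n = -n^2 + 2n − 2 for all n ≥ 1.

w_n = -n^2 + 2n − 2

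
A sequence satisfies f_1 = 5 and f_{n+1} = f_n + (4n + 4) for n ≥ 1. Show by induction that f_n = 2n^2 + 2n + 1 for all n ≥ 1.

Base case: f_1 = 5, and 2·1^2 + 2·1 + 1 = 5.
Assume f_r = 2r^2 + 2r + 1.
Then f_{r+1} = f_r + (4r + 4) = (2r^2 + 2r + 1) + (4r + 4) = 2r^2 + 6r + 5,
and 2·(r+1)^2 + 2·(r+1) + 1 = 2r^2 + 6r + 5.
By induction, f_n = 2n^2 + 2n + 1 for all n ≥ 1.

f_n = 2n^2 + 2n + 1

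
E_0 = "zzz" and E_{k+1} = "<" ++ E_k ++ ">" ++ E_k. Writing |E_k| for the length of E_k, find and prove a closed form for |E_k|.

Claim: |E_k| = 5·2^k − 2.

Base case: |E_0| = 3, and 5·2^0 − 2 = 3.
Assume |E_r| = 5·2^r − 2.
Then |E_{r+1}| = 1 + |E_r| + 1 + |E_r| = 2|E_r| + 2 = 2(5·2^r − 2) + 2 = 5·2^{r+1} − 4 + 2 = 5·2^{r+1} − 2.
By induction, |E_k| = 5·2^k − 2 for all k ≥ 0.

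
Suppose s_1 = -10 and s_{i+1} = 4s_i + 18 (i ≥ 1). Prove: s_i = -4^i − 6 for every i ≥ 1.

Base case: s_1 = -10, and -4^1 − 6 = -4 − 6 = -10.
Assume s_j = -4^j − 6 for some j ≥ 1.
Then s_{j+1} = 4s_j + 18 = 4·(-4^j − 6) + 18 = -4^{j+1} − 24 + 18 = -4^{j+1} − 6.
This completes the inductive step, so s_i = -4^i − 6 for all i ≥ 1.

s_i = -4^i − 6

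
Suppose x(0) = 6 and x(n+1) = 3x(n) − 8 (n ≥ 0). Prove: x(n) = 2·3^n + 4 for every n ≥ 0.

Base case: x(0) = 6, and 2·3^0 + 4 = 2 + 4 = 6.
Assume x(r) = 2·3^r + 4 for some r ≥ 0.
Then x(r+1) = 3x(r) − 8 = 3·(2·3^r + 4) − 8 = 6·3^r + 12 − 8 = 2·3^{r+1} + 4.
This completes the inductive step, so x(n) = 2·3^n + 4 for all n ≥ 0.

x(n) = 2·3^n + 4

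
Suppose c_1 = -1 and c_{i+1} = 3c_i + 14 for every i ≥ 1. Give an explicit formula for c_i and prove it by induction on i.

Claim: c_i = 2·3^i − 7.

Base case: c_1 = -1, and 2·3^1 − 7 = 6 − 7 = -1.
Assume c_k = 2·3^k − 7 for some k ≥ 1.
Then c_{k+1} = 3c_k + 14 = 3·(2·3^k − 7) + 14 = 6·3^k − 21 + 14 = 2·3^{k+1} − 7.
So the formula holds for k+1, and by induction c_i = 2·3^i − 7 for all i ≥ 1.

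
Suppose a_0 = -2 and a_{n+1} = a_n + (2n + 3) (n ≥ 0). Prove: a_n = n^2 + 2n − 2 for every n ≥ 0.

Base case: a_0 = -2, and 0^2 + 2·0 − 2 = -2.
Assume a_m = m^2 + 2m − 2.
Then a_{m+1} = a_m + (2m + 3) = (m^2 + 2m − 2) + (2m + 3) = m^2 + 4m + 1,
and (m+1)^2 + 2·(m+1) − 2 = m^2 + 4m + 1.
By induction, a_n = n^2 + 2n − 2 for all n ≥ 0.

a_n = n^2 + 2n − 2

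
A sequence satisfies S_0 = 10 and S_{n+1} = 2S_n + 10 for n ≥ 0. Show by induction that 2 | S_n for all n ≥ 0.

Base case: S_0 = 10 = 2·5, so 2 | S_0.
Assume 2 | S_k, so S_k = 2t for some integer t.
Then S_{k+1} = 2S_k + 10 = 2·(2t) + 10 = 2(2t + 5), so 2 | S_{k+1}.
So the property holds for k+1, and by induction 2 | S_n for all n ≥ 0.

2 | S_n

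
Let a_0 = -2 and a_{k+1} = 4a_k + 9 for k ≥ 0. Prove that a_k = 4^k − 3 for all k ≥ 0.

Base case: a_0 = -2, and 4^0 − 3 = 1 − 3 = -2.
Assume a_r = 4^r − 3 for some r ≥ 0.
Then a_{r+1} = 4a_r + 9 = 4·(4^r − 3) + 9 = 4^{r+1} − 12 + 9 = 4^{r+1} − 3.
By induction, a_k = 4^k − 3 for all k ≥ 0.

a_k = 4^k − 3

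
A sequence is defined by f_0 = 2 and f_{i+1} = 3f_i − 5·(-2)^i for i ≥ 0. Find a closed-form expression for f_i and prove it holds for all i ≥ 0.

Claim: f_i = 3^i + (-2)^i.

Base case: f_0 = 2, and 3^0 + (-2)^0 = 1 + 1 = 2.
Assume f_r = 3^r + (-2)^r for some r ≥ 0.
Then f_{r+1} = 3f_r − 5·(-2)^r = 3·(3^r + (-2)^r) − 5·(-2)^r = 3^{r+1} + 3·(-2)^r − 5·(-2)^r = 3^{r+1} − 2·(-2)^r = 3^{r+1} + (-2)^{r+1}.
By induction, f_i = 3^i + (-2)^i for all i ≥ 0.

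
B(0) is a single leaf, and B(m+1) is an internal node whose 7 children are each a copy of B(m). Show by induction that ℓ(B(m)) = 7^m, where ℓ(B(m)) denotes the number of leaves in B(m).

Base case: ℓ(B(0)) = 1, and 7^0 = 1.
Assume ℓ(B(r)) = 7^r.
Then ℓ(B(r+1)) = 7·ℓ(B(r)) = 7·7^r = 7^{r+1}.
By induction, ℓ(B(m)) = 7^m for all m ≥ 0.

ℓ(B(m)) = 7^m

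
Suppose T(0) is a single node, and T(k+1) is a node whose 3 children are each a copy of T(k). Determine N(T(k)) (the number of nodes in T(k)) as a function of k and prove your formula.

Claim: N(T(k)) = (3^{k+1} − 1)/2.

Base case: N(T(0)) = 1, and (3^{0+1} − 1)/2 = 1.
Assume N(T(r)) = (3^{r+1} − 1)/2.
Then N(T(r+1)) = 1 + 3N(T(r)) = 1 + 3·(3^{r+1} − 1)/2 = 1 + (3^{r+2} − 3)/2 = (2 + 3^{r+2} − 3)/2 = (3^{r+2} − 1)/2.
So the formula holds for r+1, and by induction N(T(k)) = (3^{k+1} − 1)/2 for all k ≥ 0.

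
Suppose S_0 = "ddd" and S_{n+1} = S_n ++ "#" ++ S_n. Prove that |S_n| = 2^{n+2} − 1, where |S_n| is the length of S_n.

Base case: |S_0| = 3, and 2^{0+2} − 1 = 3.
Assume |S_j| = 2^{j+2} − 1.
Then |S_{j+1}| = |S_j| + 1 + |S_j| = 2|S_j| + 1 = 2(2^{j+2} − 1) + 1 = 2^{j+3} − 2 + 1 = 2^{j+3} − 1.
So the formula holds for j+1, and by induction |S_n| = 2^{n+2} − 1 for all n ≥ 0.

|S_n| = 2^{n+2} − 1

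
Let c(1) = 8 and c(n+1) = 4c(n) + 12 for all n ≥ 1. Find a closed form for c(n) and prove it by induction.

Claim: c(n) = 3·4^n − 4.

Base case: c(1) = 8, and 3·4^1 − 4 = 12 − 4 = 8.
Assume c(r) = 3·4^r − 4 for some r ≥ 1.
Then c(r+1) = 4c(r) + 12 = 4·(3·4^r − 4) + 12 = 12·4^r − 16 + 12 = 3·4^{r+1} − 4.
Hence c(n) = 3·4^n − 4 for every n ≥ 1, by induction.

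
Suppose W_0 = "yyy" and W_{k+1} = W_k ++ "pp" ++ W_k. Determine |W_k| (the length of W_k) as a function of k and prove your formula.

Claim: |W_k| = 5·2^k − 2.

Base case: |W_0| = 3, and 5·2^0 − 2 = 3.
Assume |W_j| = 5·2^j − 2.
Then |W_{j+1}| = |W_j| + 2 + |W_j| = 2|W_j| + 2 = 2(5·2^j − 2) + 2 = 5·2^{j+1} − 4 + 2 = 5·2^{j+1} − 2.
So the formula holds for j+1, and by induction |W_k| = 5·2^k − 2 for all k ≥ 0.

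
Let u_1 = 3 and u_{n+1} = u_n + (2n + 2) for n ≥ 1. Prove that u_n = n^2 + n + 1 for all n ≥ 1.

Base case: u_1 = 3, and 1^2 + 1 + 1 = 3.
Assume u_m = m^2 + m + 1.
Then u_{m+1} = u_m + (2m + 2) = (m^2 + m + 1) + (2m + 2) = m^2 + 3m + 3,
and (m+1)^2 + (m+1) + 1 = m^2 + 3m + 3.
This completes the inductive step, so u_n = n^2 + n + 1 for all n ≥ 1.

u_n = n^2 + n + 1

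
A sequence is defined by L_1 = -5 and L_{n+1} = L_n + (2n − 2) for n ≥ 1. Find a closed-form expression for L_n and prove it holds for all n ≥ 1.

Claim: L_n = n^2 − 3n − 3.

Base case: L_1 = -5, and 1^2 − 3·1 − 3 = -5.
Assume L_r = r^2 − 3r − 3.
Then L_{r+1} = L_r + (2r − 2) = (r^2 − 3r − 3) + (2r − 2) = r^2 − r − 5,
and (r+1)^2 − 3·(r+1) − 3 = r^2 − r − 5.
Hence L_n = n^2 − 3n − 3 for every n ≥ 1, by induction.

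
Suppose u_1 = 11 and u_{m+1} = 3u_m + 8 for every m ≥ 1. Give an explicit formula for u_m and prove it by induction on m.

Claim: u_m = 5·3^m − 4.

Base case: u_1 = 11, and 5·3^1 − 4 = 15 − 4 = 11.
Assume u_k = 5·3^k − 4 for some k ≥ 1.
Then u_{k+1} = 3u_k + 8 = 3·(5·3^k − 4) + 8 = 15·3^k − 12 + 8 = 5·3^{k+1} − 4.
So the formula holds for k+1, and by induction u_m = 5·3^m − 4 for all m ≥ 1.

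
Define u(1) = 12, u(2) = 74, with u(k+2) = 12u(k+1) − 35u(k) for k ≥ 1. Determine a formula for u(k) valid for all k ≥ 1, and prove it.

Claim: u(k) = 7^k + 5^k.

Base cases: u(1) = 12 and 7^1 + 5^1 = 12; u(2) = 74 and 7^2 + 5^2 = 74.
Assume u(j) = 7^j + 5^j for all 1 ≤ j ≤ m, where m ≥ 2.
Then u(m+1) = 12u(m) − 35u(m−1) = 12·(7^m + 5^m) − 35·(7^{m−1} + 5^{m−1}) = (12·7 − 35)7^{m−1} + (12·5 − 35)5^{m−1} = 49·7^{m−1} + 25·5^{m−1} = 7^{m+1} + 5^{m+1}.
So the formula holds for m+1, and by strong induction u(k) = 7^k + 5^k for all k ≥ 1.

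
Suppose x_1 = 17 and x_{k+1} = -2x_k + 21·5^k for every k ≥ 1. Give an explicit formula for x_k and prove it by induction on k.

Claim: x_k = -(-2)^k + 3·5^k.

Base case: x_1 = 17, and -(-2)^1 + 3·5^1 = 2 + 15 = 17.
Assume x_j = -(-2)^j + 3·5^j for some j ≥ 1.
Then x_{j+1} = -2x_j + 21·5^j = -2·(-(-2)^j + 3·5^j) + 21·5^j = -(-2)^{j+1} − 6·5^j + 21·5^j = -(-2)^{j+1} + 15·5^j = -(-2)^{j+1} + 3·5^{j+1}.
So the formula holds for j+1, and by induction x_k = -(-2)^k + 3·5^k for all k ≥ 1.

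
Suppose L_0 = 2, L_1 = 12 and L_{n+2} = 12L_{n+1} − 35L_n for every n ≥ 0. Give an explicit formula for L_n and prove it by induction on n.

Claim: L_n = 7^n + 5^n.

Base cases: L_0 = 2 and 7^0 + 5^0 = 2; L_1 = 12 and 7^1 + 5^1 = 12.
Assume L_j = 7^j + 5^j for all 0 ≤ j ≤ k, where k ≥ 1.
Then L_{k+1} = 12L_k − 35L_{k−1} = 12·(7^k + 5^k) − 35·(7^{k−1} + 5^{k−1}) = (12·7 − 35)7^{k−1} + (12·5 − 35)5^{k−1} = 49·7^{k−1} + 25·5^{k−1} = 7^{k+1} + 5^{k+1}.
This completes the inductive step, so L_n = 7^n + 5^n for all n ≥ 0.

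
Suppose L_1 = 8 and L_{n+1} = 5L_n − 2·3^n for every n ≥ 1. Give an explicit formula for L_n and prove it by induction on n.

Claim: L_n = 5^n + 3^n.

Base case: L_1 = 8, and 5^1 + 3^1 = 5 + 3 = 8.
Assume L_r = 5^r + 3^r for some r ≥ 1.
Then L_{r+1} = 5L_r − 2·3^r = 5·(5^r + 3^r) − 2·3^r = 5^{r+1} + 5·3^r − 2·3^r = 5^{r+1} + 3·3^r = 5^{r+1} + 3^{r+1}.
This completes the inductive step, so L_n = 5^n + 3^n for all n ≥ 1.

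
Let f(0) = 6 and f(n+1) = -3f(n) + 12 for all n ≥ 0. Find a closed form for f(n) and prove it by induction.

Claim: f(n) = 3·(-3)^n + 3.

Base case: f(0) = 6, and 3·(-3)^0 + 3 = 3 + 3 = 6.
Assume f(m) = 3·(-3)^m + 3 for some m ≥ 0.
Then f(m+1) = -3f(m) + 12 = -3·(3·(-3)^m + 3) + 12 = -9·(-3)^m − 9 + 12 = 3·(-3)^{m+1} + 3.
This completes the inductive step, so f(n) = 3·(-3)^n + 3 for all n ≥ 0.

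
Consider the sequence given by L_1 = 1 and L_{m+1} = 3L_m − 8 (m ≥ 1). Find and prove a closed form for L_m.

Claim: L_m = -3^m + 4.

Base case: L_1 = 1, and -3^1 + 4 = -3 + 4 = 1.
Assume L_r = -3^r + 4 for some r ≥ 1.
Then L_{r+1} = 3L_r − 8 = 3·(-3^r + 4) − 8 = -3^{r+1} + 12 − 8 = -3^{r+1} + 4.
Hence L_m = -3^m + 4 for every m ≥ 1, by induction.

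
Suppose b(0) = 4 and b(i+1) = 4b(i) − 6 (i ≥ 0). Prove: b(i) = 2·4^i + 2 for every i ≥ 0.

Base case: b(0) = 4, and 2·4^0 + 2 = 2 + 2 = 4.
Assume b(j) = 2·4^j + 2 for some j ≥ 0.
Then b(j+1) = 4b(j) − 6 = 4·(2·4^j + 2) − 6 = 8·4^j + 8 − 6 = 2·4^{j+1} + 2.
So the formula holds for j+1, and by induction b(i) = 2·4^i + 2 for all i ≥ 0.

b(i) = 2·4^i + 2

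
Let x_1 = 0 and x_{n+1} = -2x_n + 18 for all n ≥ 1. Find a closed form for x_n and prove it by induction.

Claim: x_n = 3·(-2)^n + 6.

Base case: x_1 = 0, and 3·(-2)^1 + 6 = -6 + 6 = 0.
Assume x_k = 3·(-2)^k + 6 for some k ≥ 1.
Then x_{k+1} = -2x_k + 18 = -2·(3·(-2)^k + 6) + 18 = -6·(-2)^k − 12 + 18 = 3·(-2)^{k+1} + 6.
So the formula holds for k+1, and by induction x_n = 3·(-2)^n + 6 for all n ≥ 1.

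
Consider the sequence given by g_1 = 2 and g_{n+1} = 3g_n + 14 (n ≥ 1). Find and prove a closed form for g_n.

Claim: g_n = 3^{n+1} − 7.

Base case: g_1 = 2, and 3^{1+1} − 7 = 9 − 7 = 2.
Assume g_k = 3^{k+1} − 7 for some k ≥ 1.
Then g_{k+1} = 3g_k + 14 = 3·(3^{k+1} − 7) + 14 = 3^{k+2} − 21 + 14 = 3^{k+2} − 7.
Hence g_n = 3^{n+1} − 7 for every n ≥ 1, by induction.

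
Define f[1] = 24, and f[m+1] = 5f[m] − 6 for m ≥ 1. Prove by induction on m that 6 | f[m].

Base case: f[1] = 24 = 6·4, so 6 | f[1].
Assume 6 | f[j], so f[j] = 6t for some integer t.
Then f[j+1] = 5f[j] − 6 = 5·(6t) − 6 = 6(5t − 1), so 6 | f[j+1].
By induction, 6 | f[m] for all m ≥ 1.

6 | f[m]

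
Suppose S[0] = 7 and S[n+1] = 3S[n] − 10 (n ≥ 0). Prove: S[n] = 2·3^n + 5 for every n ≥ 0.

Base case: S[0] = 7, and 2·3^0 + 5 = 2 + 5 = 7.
Assume S[k] = 2·3^k + 5 for some k ≥ 0.
Then S[k+1] = 3S[k] − 10 = 3·(2·3^k + 5) − 10 = 6·3^k + 15 − 10 = 2·3^{k+1} + 5.
By induction, S[n] = 2·3^n + 5 for all n ≥ 0.

S[n] = 2·3^n + 5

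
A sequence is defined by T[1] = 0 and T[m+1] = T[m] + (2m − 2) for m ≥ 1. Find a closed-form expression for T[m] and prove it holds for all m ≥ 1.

Claim: T[m] = m^2 − 3m + 2.

Base case: T[1] = 0, and 1^2 − 3·1 + 2 = 0.
Assume T[k] = k^2 − 3k + 2.
Then T[k+1] = T[k] + (2k − 2) = (k^2 − 3k + 2) + (2k − 2) = k^2 − k,
and (k+1)^2 − 3·(k+1) + 2 = k^2 − k.
Hence T[m] = m^2 − 3m + 2 for every m ≥ 1, by induction.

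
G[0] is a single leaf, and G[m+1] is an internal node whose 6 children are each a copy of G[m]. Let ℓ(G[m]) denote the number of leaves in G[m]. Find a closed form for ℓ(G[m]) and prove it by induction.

Claim: ℓ(G[m]) = 6^m.

Base case: ℓ(G[0]) = 1, and 6^0 = 1.
Assume ℓ(G[r]) = 6^r.
Then ℓ(G[r+1]) = 6·ℓ(G[r]) = 6·6^r = 6^{r+1}.
Hence ℓ(G[m]) = 6^m for every m ≥ 0, by induction.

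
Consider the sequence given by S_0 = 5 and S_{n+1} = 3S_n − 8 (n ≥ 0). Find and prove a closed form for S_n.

Claim: S_n = 3^n + 4.

Base case: S_0 = 5, and 3^0 + 4 = 1 + 4 = 5.
Assume S_m = 3^m + 4 for some m ≥ 0.
Then S_{m+1} = 3S_m − 8 = 3·(3^m + 4) − 8 = 3^{m+1} + 12 − 8 = 3^{m+1} + 4.
This completes the inductive step, so S_n = 3^n + 4 for all n ≥ 0.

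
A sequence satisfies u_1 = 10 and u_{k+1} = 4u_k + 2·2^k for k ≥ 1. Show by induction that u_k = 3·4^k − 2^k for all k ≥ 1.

Base case: u_1 = 10, and 3·4^1 − 2^1 = 12 − 2 = 10.
Assume u_r = 3·4^r − 2^r for some r ≥ 1.
Then u_{r+1} = 4u_r + 2·2^r = 4·(3·4^r − 2^r) + 2·2^r = 3·4^{r+1} − 4·2^r + 2·2^r = 3·4^{r+1} − 2·2^r = 3·4^{r+1} − 2^{r+1}.
By induction, u_k = 3·4^k − 2^k for all k ≥ 1.

u_k = 3·4^k − 2^k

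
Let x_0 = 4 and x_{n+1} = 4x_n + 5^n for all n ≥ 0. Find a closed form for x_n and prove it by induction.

Claim: x_n = 3·4^n + 5^n.

Base case: x_0 = 4, and 3·4^0 + 5^0 = 3 + 1 = 4.
Assume x_j = 3·4^j + 5^j for some j ≥ 0.
Then x_{j+1} = 4x_j + 5^j = 4·(3·4^j + 5^j) + 5^j = 3·4^{j+1} + 4·5^j + 5^j = 3·4^{j+1} + 5·5^j = 3·4^{j+1} + 5^{j+1}.
By induction, x_n = 3·4^n + 5^n for all n ≥ 0.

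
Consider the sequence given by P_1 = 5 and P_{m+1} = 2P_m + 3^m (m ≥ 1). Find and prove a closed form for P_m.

Claim: P_m = 2^m + 3^m.

Base case: P_1 = 5, and 2^1 + 3^1 = 2 + 3 = 5.
Assume P_k = 2^k + 3^k for some k ≥ 1.
Then P_{k+1} = 2P_k + 3^k = 2·(2^k + 3^k) + 3^k = 2^{k+1} + 2·3^k + 3^k = 2^{k+1} + 3·3^k = 2^{k+1} + 3^{k+1}.
By induction, P_m = 2^m + 3^m for all m ≥ 1.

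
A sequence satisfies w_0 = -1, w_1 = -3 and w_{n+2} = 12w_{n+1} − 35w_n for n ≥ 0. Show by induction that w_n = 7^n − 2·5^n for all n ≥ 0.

Base cases: w_0 = -1 and 7^0 − 2·5^0 = -1; w_1 = -3 and 7^1 − 2·5^1 = -3.
Assume w_i = 7^i − 2·5^i for all 0 ≤ i ≤ j, where j ≥ 1.
Then w_{j+1} = 12w_j − 35w_{j−1} = 12·(7^j − 2·5^j) − 35·(7^{j−1} − 2·5^{j−1}) = (12·7 − 35)7^{j−1} − 2·(12·5 − 35)5^{j−1} = 49·7^{j−1} − 50·5^{j−1} = 7^{j+1} − 2·5^{j+1}.
Hence w_n = 7^n − 2·5^n for every n ≥ 0, by strong induction.

w_n = 7^n − 2·5^n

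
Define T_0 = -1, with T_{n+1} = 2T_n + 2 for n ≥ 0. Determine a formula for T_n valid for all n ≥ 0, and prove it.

Claim: T_n = 2^n − 2.

Base case: T_0 = -1, and 2^0 − 2 = 1 − 2 = -1.
Assume T_j = 2^j − 2 for some j ≥ 0.
Then T_{j+1} = 2T_j + 2 = 2·(2^j − 2) + 2 = 2^{j+1} − 4 + 2 = 2^{j+1} − 2.
Hence T_n = 2^n − 2 for every n ≥ 0, by induction.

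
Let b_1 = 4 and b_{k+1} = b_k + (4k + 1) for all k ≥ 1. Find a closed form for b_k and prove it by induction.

Claim: b_k = 2k^2 − k + 3.

Base case: b_1 = 4, and 2·1^2 − 1 + 3 = 4.
Assume b_m = 2m^2 − m + 3.
Then b_{m+1} = b_m + (4m + 1) = (2m^2 − m + 3) + (4m + 1) = 2m^2 + 3m + 4,
and 2·(m+1)^2 − (m+1) + 3 = 2m^2 + 3m + 4.
By induction, b_k = 2k^2 − k + 3 for all k ≥ 1.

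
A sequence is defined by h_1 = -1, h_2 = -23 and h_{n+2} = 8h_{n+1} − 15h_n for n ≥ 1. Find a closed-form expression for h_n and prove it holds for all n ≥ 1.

Claim: h_n = 3·3^n − 2·5^n.

Base cases: h_1 = -1 and 3·3^1 − 2·5^1 = -1; h_2 = -23 and 3·3^2 − 2·5^2 = -23.
Assume h_j = 3·3^j − 2·5^j for all 1 ≤ j ≤ k, where k ≥ 2.
Then h_{k+1} = 8h_k − 15h_{k−1} = 8·(3·3^k − 2·5^k) − 15·(3·3^{k−1} − 2·5^{k−1}) = 3·(8·3 − 15)3^{k−1} − 2·(8·5 − 15)5^{k−1} = 27·3^{k−1} − 50·5^{k−1} = 3·3^{k+1} − 2·5^{k+1}.
By strong induction, h_n = 3·3^n − 2·5^n for all n ≥ 1.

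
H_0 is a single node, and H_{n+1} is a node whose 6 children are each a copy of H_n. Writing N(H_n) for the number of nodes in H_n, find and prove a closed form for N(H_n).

Claim: N(H_n) = (6^{n+1} − 1)/5.

Base case: N(H_0) = 1, and (6^{0+1} − 1)/5 = 1.
Assume N(H_k) = (6^{k+1} − 1)/5.
Then N(H_{k+1}) = 1 + 6N(H_k) = 1 + 6·(6^{k+1} − 1)/5 = 1 + (6^{k+2} − 6)/5 = (5 + 6^{k+2} − 6)/5 = (6^{k+2} − 1)/5.
So the formula holds for k+1, and by induction N(H_n) = (6^{n+1} − 1)/5 for all n ≥ 0.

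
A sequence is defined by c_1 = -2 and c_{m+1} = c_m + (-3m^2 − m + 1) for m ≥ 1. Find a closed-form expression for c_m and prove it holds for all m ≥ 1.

Claim: c_m = -m^3 + m^2 + m − 3.

Base case: c_1 = -2, and -1^3 + 1^2 + 1 − 3 = -2.
Assume c_k = -k^3 + k^2 + k − 3.
Then c_{k+1} = c_k + (-3k^2 − k + 1) = (-k^3 + k^2 + k − 3) + (-3k^2 − k + 1) = -k^3 − 2k^2 − 2,
and -(k+1)^3 + (k+1)^2 + (k+1) − 3 = -k^3 − 2k^2 − 2.
This completes the inductive step, so c_m = -m^3 + m^2 + m − 3 for all m ≥ 1.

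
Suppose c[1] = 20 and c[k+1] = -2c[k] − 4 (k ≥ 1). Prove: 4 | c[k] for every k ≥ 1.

Base case: c[1] = 20 = 4·5, so 4 | c[1].
Assume 4 | c[r], so c[r] = 4t for some integer t.
Then c[r+1] = -2c[r] − 4 = -2·(4t) − 4 = 4(-2t − 1), so 4 | c[r+1].
So the property holds for r+1, and by induction 4 | c[k] for all k ≥ 1.

4 | c[k]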